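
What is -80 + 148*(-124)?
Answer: -18432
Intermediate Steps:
-80 + 148*(-124) = -80 - 18352 = -18432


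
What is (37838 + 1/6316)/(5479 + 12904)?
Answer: 238984809/116107028 ≈ 2.0583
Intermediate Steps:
(37838 + 1/6316)/(5479 + 12904) = (37838 + 1/6316)/18383 = (238984809/6316)*(1/18383) = 238984809/116107028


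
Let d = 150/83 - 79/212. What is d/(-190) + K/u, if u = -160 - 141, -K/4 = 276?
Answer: 3683338817/1006315240 ≈ 3.6602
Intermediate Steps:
K = -1104 (K = -4*276 = -1104)
u = -301
d = 25243/17596 (d = 150*(1/83) - 79*1/212 = 150/83 - 79/212 = 25243/17596 ≈ 1.4346)
d/(-190) + K/u = (25243/17596)/(-190) - 1104/(-301) = (25243/17596)*(-1/190) - 1104*(-1/301) = -25243/3343240 + 1104/301 = 3683338817/1006315240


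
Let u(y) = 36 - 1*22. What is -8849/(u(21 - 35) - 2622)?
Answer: 8849/2608 ≈ 3.3930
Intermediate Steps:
u(y) = 14 (u(y) = 36 - 22 = 14)
-8849/(u(21 - 35) - 2622) = -8849/(14 - 2622) = -8849/(-2608) = -8849*(-1/2608) = 8849/2608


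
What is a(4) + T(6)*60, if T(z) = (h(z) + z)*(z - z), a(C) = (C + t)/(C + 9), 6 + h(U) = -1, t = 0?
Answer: 4/13 ≈ 0.30769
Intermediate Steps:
h(U) = -7 (h(U) = -6 - 1 = -7)
a(C) = C/(9 + C) (a(C) = (C + 0)/(C + 9) = C/(9 + C))
T(z) = 0 (T(z) = (-7 + z)*(z - z) = (-7 + z)*0 = 0)
a(4) + T(6)*60 = 4/(9 + 4) + 0*60 = 4/13 + 0 = 4/13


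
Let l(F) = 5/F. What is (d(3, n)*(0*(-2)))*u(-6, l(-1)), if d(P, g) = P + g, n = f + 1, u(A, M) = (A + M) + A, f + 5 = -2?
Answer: 0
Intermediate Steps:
f = -7 (f = -5 - 2 = -7)
u(A, M) = M + 2*A
n = -6 (n = -7 + 1 = -6)
(d(3, n)*(0*(-2)))*u(-6, l(-1)) = ((3 - 6)*(0*(-2)))*(5/(-1) + 2*(-6)) = (-3*0)*(5*(-1) - 12) = 0*(-5 - 12) = 0*(-17) = 0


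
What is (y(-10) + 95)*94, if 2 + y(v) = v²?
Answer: 18142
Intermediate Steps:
y(v) = -2 + v²
(y(-10) + 95)*94 = ((-2 + (-10)²) + 95)*94 = ((-2 + 100) + 95)*94 = (98 + 95)*94 = 193*94 = 18142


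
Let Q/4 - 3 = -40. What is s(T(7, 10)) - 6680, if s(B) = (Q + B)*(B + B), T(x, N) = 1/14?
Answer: -656711/98 ≈ -6701.1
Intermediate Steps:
Q = -148 (Q = 12 + 4*(-40) = 12 - 160 = -148)
T(x, N) = 1/14
s(B) = 2*B*(-148 + B) (s(B) = (-148 + B)*(B + B) = (-148 + B)*(2*B) = 2*B*(-148 + B))
s(T(7, 10)) - 6680 = 2*(1/14)*(-148 + 1/14) - 6680 = 2*(1/14)*(-2071/14) - 6680 = -2071/98 - 6680 = -656711/98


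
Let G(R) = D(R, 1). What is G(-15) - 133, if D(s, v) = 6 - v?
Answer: -128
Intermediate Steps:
G(R) = 5 (G(R) = 6 - 1*1 = 6 - 1 = 5)
G(-15) - 133 = 5 - 133 = -128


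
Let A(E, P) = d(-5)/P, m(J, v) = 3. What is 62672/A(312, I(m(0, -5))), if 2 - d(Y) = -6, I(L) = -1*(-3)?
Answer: 23502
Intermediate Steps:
I(L) = 3
d(Y) = 8 (d(Y) = 2 - 1*(-6) = 2 + 6 = 8)
A(E, P) = 8/P
62672/A(312, I(m(0, -5))) = 62672/((8/3)) = 62672/((8*(⅓))) = 62672/(8/3) = 62672*(3/8) = 23502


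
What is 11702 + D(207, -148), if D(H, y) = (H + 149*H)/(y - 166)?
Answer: 1821689/157 ≈ 11603.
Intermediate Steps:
D(H, y) = 150*H/(-166 + y) (D(H, y) = (150*H)/(-166 + y) = 150*H/(-166 + y))
11702 + D(207, -148) = 11702 + 150*207/(-166 - 148) = 11702 + 150*207/(-314) = 11702 + 150*207*(-1/314) = 11702 - 15525/157 = 1821689/157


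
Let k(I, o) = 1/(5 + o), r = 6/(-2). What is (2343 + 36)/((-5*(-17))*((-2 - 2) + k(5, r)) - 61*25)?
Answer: -1586/1215 ≈ -1.3053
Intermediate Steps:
r = -3 (r = 6*(-½) = -3)
(2343 + 36)/((-5*(-17))*((-2 - 2) + k(5, r)) - 61*25) = (2343 + 36)/((-5*(-17))*((-2 - 2) + 1/(5 - 3)) - 61*25) = 2379/(85*(-4 + 1/2) - 1525) = 2379/(85*(-4 + ½) - 1525) = 2379/(85*(-7/2) - 1525) = 2379/(-595/2 - 1525) = 2379/(-3645/2) = 2379*(-2/3645) = -1586/1215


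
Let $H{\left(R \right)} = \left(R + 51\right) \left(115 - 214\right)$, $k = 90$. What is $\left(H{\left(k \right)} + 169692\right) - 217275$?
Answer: $-61542$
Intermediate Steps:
$H{\left(R \right)} = -5049 - 99 R$ ($H{\left(R \right)} = \left(51 + R\right) \left(-99\right) = -5049 - 99 R$)
$\left(H{\left(k \right)} + 169692\right) - 217275 = \left(\left(-5049 - 8910\right) + 169692\right) - 217275 = \left(-13959 + 169692\right) - 217275 = 155733 - 217275 = -61542$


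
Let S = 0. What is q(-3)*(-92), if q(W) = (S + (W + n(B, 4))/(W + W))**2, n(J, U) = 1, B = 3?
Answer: -92/9 ≈ -10.222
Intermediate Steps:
q(W) = (1 + W)**2/(4*W**2) (q(W) = (0 + (W + 1)/(W + W))**2 = (0 + (1 + W)/((2*W)))**2 = (0 + (1 + W)*(1/(2*W)))**2 = (0 + (1 + W)/(2*W))**2 = ((1 + W)/(2*W))**2 = (1 + W)**2/(4*W**2))
q(-3)*(-92) = ((1/4)*(1 - 3)**2/(-3)**2)*(-92) = ((1/4)*(1/9)*(-2)**2)*(-92) = ((1/4)*(1/9)*4)*(-92) = (1/9)*(-92) = -92/9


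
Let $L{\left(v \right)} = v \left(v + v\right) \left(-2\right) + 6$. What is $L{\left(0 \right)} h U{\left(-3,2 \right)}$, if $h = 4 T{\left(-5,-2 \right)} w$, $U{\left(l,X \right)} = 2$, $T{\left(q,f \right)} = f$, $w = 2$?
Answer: $-192$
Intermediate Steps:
$h = -16$ ($h = 4 \left(-2\right) 2 = \left(-8\right) 2 = -16$)
$L{\left(v \right)} = 6 - 4 v^{2}$ ($L{\left(v \right)} = v 2 v \left(-2\right) + 6 = 2 v^{2} \left(-2\right) + 6 = - 4 v^{2} + 6 = 6 - 4 v^{2}$)
$L{\left(0 \right)} h U{\left(-3,2 \right)} = \left(6 - 4 \cdot 0^{2}\right) \left(-16\right) 2 = \left(6 - 0\right) \left(-16\right) 2 = \left(6 + 0\right) \left(-16\right) 2 = 6 \left(-16\right) 2 = \left(-96\right) 2 = -192$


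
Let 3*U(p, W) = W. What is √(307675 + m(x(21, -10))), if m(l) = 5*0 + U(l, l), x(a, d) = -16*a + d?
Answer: √2768037/3 ≈ 554.58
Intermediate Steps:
x(a, d) = d - 16*a
U(p, W) = W/3
m(l) = l/3 (m(l) = 5*0 + l/3 = 0 + l/3 = l/3)
√(307675 + m(x(21, -10))) = √(307675 + (-10 - 16*21)/3) = √(307675 + (-10 - 336)/3) = √(307675 + (⅓)*(-346)) = √(307675 - 346/3) = √(922679/3) = √2768037/3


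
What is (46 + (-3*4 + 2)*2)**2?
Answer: 676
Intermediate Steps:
(46 + (-3*4 + 2)*2)**2 = (46 + (-12 + 2)*2)**2 = (46 - 10*2)**2 = (46 - 20)**2 = 26**2 = 676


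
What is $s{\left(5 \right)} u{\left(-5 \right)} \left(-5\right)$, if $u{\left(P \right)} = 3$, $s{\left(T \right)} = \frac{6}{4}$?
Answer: $- \frac{45}{2} \approx -22.5$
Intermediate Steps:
$s{\left(T \right)} = \frac{3}{2}$ ($s{\left(T \right)} = 6 \cdot \frac{1}{4} = \frac{3}{2}$)
$s{\left(5 \right)} u{\left(-5 \right)} \left(-5\right) = \frac{3}{2} \cdot 3 \left(-5\right) = \frac{9}{2} \left(-5\right) = - \frac{45}{2}$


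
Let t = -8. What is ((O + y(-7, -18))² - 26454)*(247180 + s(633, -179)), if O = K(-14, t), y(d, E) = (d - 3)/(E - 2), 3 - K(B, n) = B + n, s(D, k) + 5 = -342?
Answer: -25476868095/4 ≈ -6.3692e+9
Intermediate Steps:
s(D, k) = -347 (s(D, k) = -5 - 342 = -347)
K(B, n) = 3 - B - n (K(B, n) = 3 - (B + n) = 3 + (-B - n) = 3 - B - n)
y(d, E) = (-3 + d)/(-2 + E)
O = 25 (O = 3 - 1*(-14) - 1*(-8) = 3 + 14 + 8 = 25)
((O + y(-7, -18))² - 26454)*(247180 + s(633, -179)) = ((25 + (-3 - 7)/(-2 - 18))² - 26454)*(247180 - 347) = ((25 - 10/(-20))² - 26454)*246833 = ((25 - 1/20*(-10))² - 26454)*246833 = ((25 + ½)² - 26454)*246833 = ((51/2)² - 26454)*246833 = (2601/4 - 26454)*246833 = -103215/4*246833 = -25476868095/4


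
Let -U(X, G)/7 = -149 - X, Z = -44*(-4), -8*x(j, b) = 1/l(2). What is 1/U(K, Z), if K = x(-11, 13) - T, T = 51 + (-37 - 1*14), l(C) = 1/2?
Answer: 4/4165 ≈ 0.00096038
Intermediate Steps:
l(C) = 1/2 (l(C) = 1*(1/2) = 1/2)
x(j, b) = -1/4 (x(j, b) = -1/(8*1/2) = -1/8*2 = -1/4)
Z = 176
T = 0 (T = 51 + (-37 - 14) = 51 - 51 = 0)
K = -1/4 (K = -1/4 - 1*0 = -1/4 + 0 = -1/4 ≈ -0.25000)
U(X, G) = 1043 + 7*X (U(X, G) = -7*(-149 - X) = 1043 + 7*X)
1/U(K, Z) = 1/(1043 + 7*(-1/4)) = 1/(1043 - 7/4) = 1/(4165/4) = 4/4165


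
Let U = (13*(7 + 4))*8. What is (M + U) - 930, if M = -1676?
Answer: -1462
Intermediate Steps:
U = 1144 (U = (13*11)*8 = 143*8 = 1144)
(M + U) - 930 = (-1676 + 1144) - 930 = -532 - 930 = -1462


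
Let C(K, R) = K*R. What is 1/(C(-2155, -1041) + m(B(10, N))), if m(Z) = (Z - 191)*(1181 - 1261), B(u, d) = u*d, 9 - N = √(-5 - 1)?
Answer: 450287/1013792679845 - 32*I*√6/202758535969 ≈ 4.4416e-7 - 3.8659e-10*I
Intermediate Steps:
N = 9 - I*√6 (N = 9 - √(-5 - 1) = 9 - √(-6) = 9 - I*√6 ≈ 9.0 - 2.4495*I)
B(u, d) = d*u
m(Z) = 15280 - 80*Z (m(Z) = (-191 + Z)*(-80) = 15280 - 80*Z)
1/(C(-2155, -1041) + m(B(10, N))) = 1/(-2155*(-1041) + (15280 - 80*(9 - I*√6)*10)) = 1/(2243355 + (15280 - 80*(90 - 10*I*√6))) = 1/(2243355 + (15280 + (-7200 + 800*I*√6))) = 1/(2243355 + (8080 + 800*I*√6)) = 1/(2251435 + 800*I*√6)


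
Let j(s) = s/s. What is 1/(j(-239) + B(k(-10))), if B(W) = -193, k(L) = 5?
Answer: -1/192 ≈ -0.0052083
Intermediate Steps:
j(s) = 1
1/(j(-239) + B(k(-10))) = 1/(1 - 193) = 1/(-192) = -1/192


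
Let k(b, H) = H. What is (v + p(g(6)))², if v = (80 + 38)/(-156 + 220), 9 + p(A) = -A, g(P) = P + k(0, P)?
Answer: 375769/1024 ≈ 366.96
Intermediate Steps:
g(P) = 2*P (g(P) = P + P = 2*P)
p(A) = -9 - A
v = 59/32 (v = 118/64 = 118*(1/64) = 59/32 ≈ 1.8438)
(v + p(g(6)))² = (59/32 + (-9 - 2*6))² = (59/32 + (-9 - 1*12))² = (59/32 + (-9 - 12))² = (59/32 - 21)² = (-613/32)² = 375769/1024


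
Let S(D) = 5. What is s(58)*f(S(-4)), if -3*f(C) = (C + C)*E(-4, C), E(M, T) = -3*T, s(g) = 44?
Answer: 2200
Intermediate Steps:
f(C) = 2*C**2 (f(C) = -(C + C)*(-3*C)/3 = -2*C*(-3*C)/3 = -(-2)*C**2 = 2*C**2)
s(58)*f(S(-4)) = 44*(2*5**2) = 44*(2*25) = 44*50 = 2200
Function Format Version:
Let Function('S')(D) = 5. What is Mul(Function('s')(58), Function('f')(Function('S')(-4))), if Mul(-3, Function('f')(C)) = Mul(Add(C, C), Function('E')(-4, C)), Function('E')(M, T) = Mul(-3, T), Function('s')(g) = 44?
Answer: 2200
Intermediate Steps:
Function('f')(C) = Mul(2, Pow(C, 2)) (Function('f')(C) = Mul(Rational(-1, 3), Mul(Add(C, C), Mul(-3, C))) = Mul(Rational(-1, 3), Mul(Mul(2, C), Mul(-3, C))) = Mul(Rational(-1, 3), Mul(-6, Pow(C, 2))) = Mul(2, Pow(C, 2)))
Mul(Function('s')(58), Function('f')(Function('S')(-4))) = Mul(44, Mul(2, Pow(5, 2))) = Mul(44, Mul(2, 25)) = Mul(44, 50) = 2200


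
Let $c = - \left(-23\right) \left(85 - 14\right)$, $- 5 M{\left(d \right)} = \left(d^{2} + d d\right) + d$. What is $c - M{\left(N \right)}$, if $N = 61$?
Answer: $\frac{15668}{5} \approx 3133.6$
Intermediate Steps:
$M{\left(d \right)} = - \frac{2 d^{2}}{5} - \frac{d}{5}$ ($M{\left(d \right)} = - \frac{\left(d^{2} + d d\right) + d}{5} = - \frac{\left(d^{2} + d^{2}\right) + d}{5} = - \frac{2 d^{2} + d}{5} = - \frac{d + 2 d^{2}}{5} = - \frac{2 d^{2}}{5} - \frac{d}{5}$)
$c = 1633$ ($c = - \left(-23\right) 71 = \left(-1\right) \left(-1633\right) = 1633$)
$c - M{\left(N \right)} = 1633 - \left(- \frac{1}{5}\right) 61 \left(1 + 2 \cdot 61\right) = 1633 - \left(- \frac{1}{5}\right) 61 \left(1 + 122\right) = 1633 - \left(- \frac{1}{5}\right) 61 \cdot 123 = 1633 - - \frac{7503}{5} = 1633 + \frac{7503}{5} = \frac{15668}{5}$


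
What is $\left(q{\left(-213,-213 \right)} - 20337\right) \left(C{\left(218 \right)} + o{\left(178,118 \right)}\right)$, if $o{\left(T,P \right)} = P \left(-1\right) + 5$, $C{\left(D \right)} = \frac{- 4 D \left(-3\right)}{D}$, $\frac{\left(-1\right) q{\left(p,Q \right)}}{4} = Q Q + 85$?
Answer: $20417453$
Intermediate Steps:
$q{\left(p,Q \right)} = -340 - 4 Q^{2}$ ($q{\left(p,Q \right)} = - 4 \left(Q Q + 85\right) = - 4 \left(Q^{2} + 85\right) = - 4 \left(85 + Q^{2}\right) = -340 - 4 Q^{2}$)
$C{\left(D \right)} = 12$ ($C{\left(D \right)} = \frac{12 D}{D} = 12$)
$o{\left(T,P \right)} = 5 - P$ ($o{\left(T,P \right)} = - P + 5 = 5 - P$)
$\left(q{\left(-213,-213 \right)} - 20337\right) \left(C{\left(218 \right)} + o{\left(178,118 \right)}\right) = \left(\left(-340 - 4 \left(-213\right)^{2}\right) - 20337\right) \left(12 + \left(5 - 118\right)\right) = \left(\left(-340 - 181476\right) - 20337\right) \left(12 + \left(5 - 118\right)\right) = \left(\left(-340 - 181476\right) - 20337\right) \left(12 - 113\right) = \left(-181816 - 20337\right) \left(-101\right) = \left(-202153\right) \left(-101\right) = 20417453$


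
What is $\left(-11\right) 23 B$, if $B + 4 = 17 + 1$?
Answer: $-3542$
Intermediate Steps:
$B = 14$ ($B = -4 + \left(17 + 1\right) = -4 + 18 = 14$)
$\left(-11\right) 23 B = \left(-11\right) 23 \cdot 14 = \left(-253\right) 14 = -3542$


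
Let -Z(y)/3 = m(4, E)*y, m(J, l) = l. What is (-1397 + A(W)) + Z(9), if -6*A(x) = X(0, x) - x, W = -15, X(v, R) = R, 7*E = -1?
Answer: -9752/7 ≈ -1393.1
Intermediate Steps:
E = -1/7 (E = (1/7)*(-1) = -1/7 ≈ -0.14286)
Z(y) = 3*y/7 (Z(y) = -(-3)*y/7 = 3*y/7)
A(x) = 0 (A(x) = -(x - x)/6 = -1/6*0 = 0)
(-1397 + A(W)) + Z(9) = (-1397 + 0) + (3/7)*9 = -1397 + 27/7 = -9752/7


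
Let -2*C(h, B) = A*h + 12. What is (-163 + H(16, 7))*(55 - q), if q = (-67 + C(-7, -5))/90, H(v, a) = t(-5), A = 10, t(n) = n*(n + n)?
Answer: -281822/45 ≈ -6262.7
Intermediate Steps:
t(n) = 2*n² (t(n) = n*(2*n) = 2*n²)
H(v, a) = 50 (H(v, a) = 2*(-5)² = 2*25 = 50)
C(h, B) = -6 - 5*h (C(h, B) = -(10*h + 12)/2 = -(12 + 10*h)/2 = -6 - 5*h)
q = -19/45 (q = (-67 + (-6 - 5*(-7)))/90 = (-67 + (-6 + 35))*(1/90) = (-67 + 29)*(1/90) = -38*1/90 = -19/45 ≈ -0.42222)
(-163 + H(16, 7))*(55 - q) = (-163 + 50)*(55 - 1*(-19/45)) = -113*(55 + 19/45) = -113*2494/45 = -281822/45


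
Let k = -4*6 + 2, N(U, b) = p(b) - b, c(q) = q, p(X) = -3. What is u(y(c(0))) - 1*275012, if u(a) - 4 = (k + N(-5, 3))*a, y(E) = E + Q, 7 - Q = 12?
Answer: -274868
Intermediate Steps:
Q = -5 (Q = 7 - 1*12 = 7 - 12 = -5)
N(U, b) = -3 - b
k = -22 (k = -24 + 2 = -22)
y(E) = -5 + E (y(E) = E - 5 = -5 + E)
u(a) = 4 - 28*a (u(a) = 4 + (-22 + (-3 - 1*3))*a = 4 + (-22 + (-3 - 3))*a = 4 + (-22 - 6)*a = 4 - 28*a)
u(y(c(0))) - 1*275012 = (4 - 28*(-5 + 0)) - 1*275012 = (4 - 28*(-5)) - 275012 = (4 + 140) - 275012 = 144 - 275012 = -274868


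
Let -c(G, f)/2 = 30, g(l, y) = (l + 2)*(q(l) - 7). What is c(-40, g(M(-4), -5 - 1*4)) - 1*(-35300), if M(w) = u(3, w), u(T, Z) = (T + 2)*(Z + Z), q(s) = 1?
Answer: 35240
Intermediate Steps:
u(T, Z) = 2*Z*(2 + T) (u(T, Z) = (2 + T)*(2*Z) = 2*Z*(2 + T))
M(w) = 10*w (M(w) = 2*w*(2 + 3) = 2*w*5 = 10*w)
g(l, y) = -12 - 6*l (g(l, y) = (l + 2)*(1 - 7) = (2 + l)*(-6) = -12 - 6*l)
c(G, f) = -60 (c(G, f) = -2*30 = -60)
c(-40, g(M(-4), -5 - 1*4)) - 1*(-35300) = -60 - 1*(-35300) = -60 + 35300 = 35240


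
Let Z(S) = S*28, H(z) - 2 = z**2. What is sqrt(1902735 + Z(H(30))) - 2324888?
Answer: -2324888 + sqrt(1927991) ≈ -2.3235e+6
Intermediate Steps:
H(z) = 2 + z**2
Z(S) = 28*S
sqrt(1902735 + Z(H(30))) - 2324888 = sqrt(1902735 + 28*(2 + 30**2)) - 2324888 = sqrt(1902735 + 28*(2 + 900)) - 2324888 = sqrt(1902735 + 28*902) - 2324888 = sqrt(1902735 + 25256) - 2324888 = sqrt(1927991) - 2324888 = -2324888 + sqrt(1927991)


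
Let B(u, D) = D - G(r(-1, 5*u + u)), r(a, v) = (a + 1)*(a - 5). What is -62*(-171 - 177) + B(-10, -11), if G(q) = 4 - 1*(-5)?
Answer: 21556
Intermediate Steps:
r(a, v) = (1 + a)*(-5 + a)
G(q) = 9 (G(q) = 4 + 5 = 9)
B(u, D) = -9 + D (B(u, D) = D - 1*9 = D - 9 = -9 + D)
-62*(-171 - 177) + B(-10, -11) = -62*(-171 - 177) + (-9 - 11) = -62*(-348) - 20 = 21576 - 20 = 21556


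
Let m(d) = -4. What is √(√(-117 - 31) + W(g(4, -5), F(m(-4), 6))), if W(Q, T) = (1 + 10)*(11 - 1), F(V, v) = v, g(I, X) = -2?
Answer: √(110 + 2*I*√37) ≈ 10.504 + 0.57909*I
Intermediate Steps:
W(Q, T) = 110 (W(Q, T) = 11*10 = 110)
√(√(-117 - 31) + W(g(4, -5), F(m(-4), 6))) = √(√(-117 - 31) + 110) = √(√(-148) + 110) = √(2*I*√37 + 110) = √(110 + 2*I*√37)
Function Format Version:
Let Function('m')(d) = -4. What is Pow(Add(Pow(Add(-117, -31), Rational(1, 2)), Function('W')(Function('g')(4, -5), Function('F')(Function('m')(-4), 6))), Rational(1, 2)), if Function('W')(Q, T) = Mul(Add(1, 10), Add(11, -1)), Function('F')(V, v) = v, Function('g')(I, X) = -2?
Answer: Pow(Add(110, Mul(2, I, Pow(37, Rational(1, 2)))), Rational(1, 2)) ≈ Add(10.504, Mul(0.57909, I))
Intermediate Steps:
Function('W')(Q, T) = 110 (Function('W')(Q, T) = Mul(11, 10) = 110)
Pow(Add(Pow(Add(-117, -31), Rational(1, 2)), Function('W')(Function('g')(4, -5), Function('F')(Function('m')(-4), 6))), Rational(1, 2)) = Pow(Add(Pow(Add(-117, -31), Rational(1, 2)), 110), Rational(1, 2)) = Pow(Add(Pow(-148, Rational(1, 2)), 110), Rational(1, 2)) = Pow(Add(Mul(2, I, Pow(37, Rational(1, 2))), 110), Rational(1, 2)) = Pow(Add(110, Mul(2, I, Pow(37, Rational(1, 2)))), Rational(1, 2))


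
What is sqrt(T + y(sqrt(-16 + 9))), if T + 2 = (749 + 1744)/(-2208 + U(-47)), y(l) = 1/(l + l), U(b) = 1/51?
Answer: sqrt(-7776861481004 - 177524710286*I*sqrt(7))/1576498 ≈ 0.053393 - 1.7697*I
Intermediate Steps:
U(b) = 1/51
y(l) = 1/(2*l)
T = -352357/112607 (T = -2 + (749 + 1744)/(-2208 + 1/51) = -2 + 2493/(-112607/51) = -2 + 2493*(-51/112607) = -2 - 127143/112607 = -352357/112607 ≈ -3.1291)
sqrt(T + y(sqrt(-16 + 9))) = sqrt(-352357/112607 + 1/(2*(sqrt(-16 + 9)))) = sqrt(-352357/112607 + 1/(2*(sqrt(-7)))) = sqrt(-352357/112607 + 1/(2*((I*sqrt(7))))) = sqrt(-352357/112607 + (-I*sqrt(7)/7)/2) = sqrt(-352357/112607 - I*sqrt(7)/14)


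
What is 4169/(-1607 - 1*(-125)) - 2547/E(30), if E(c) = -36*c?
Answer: -4493/9880 ≈ -0.45476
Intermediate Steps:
4169/(-1607 - 1*(-125)) - 2547/E(30) = 4169/(-1607 - 1*(-125)) - 2547/((-36*30)) = 4169/(-1607 + 125) - 2547/(-1080) = 4169/(-1482) - 2547*(-1/1080) = 4169*(-1/1482) + 283/120 = -4169/1482 + 283/120 = -4493/9880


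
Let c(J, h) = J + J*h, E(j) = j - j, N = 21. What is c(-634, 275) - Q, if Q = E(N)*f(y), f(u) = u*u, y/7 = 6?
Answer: -174984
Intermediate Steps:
y = 42 (y = 7*6 = 42)
E(j) = 0
f(u) = u²
Q = 0 (Q = 0*42² = 0*1764 = 0)
c(-634, 275) - Q = -634*(1 + 275) - 1*0 = -634*276 + 0 = -174984 + 0 = -174984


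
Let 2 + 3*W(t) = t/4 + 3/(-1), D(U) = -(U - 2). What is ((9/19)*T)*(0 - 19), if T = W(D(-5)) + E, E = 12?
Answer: -393/4 ≈ -98.250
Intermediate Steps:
D(U) = 2 - U (D(U) = -(-2 + U) = 2 - U)
W(t) = -5/3 + t/12 (W(t) = -⅔ + (t/4 + 3/(-1))/3 = -⅔ + (t*(¼) + 3*(-1))/3 = -⅔ + (t/4 - 3)/3 = -⅔ + (-3 + t/4)/3 = -⅔ + (-1 + t/12) = -5/3 + t/12)
T = 131/12 (T = (-5/3 + (2 - 1*(-5))/12) + 12 = (-5/3 + (2 + 5)/12) + 12 = (-5/3 + (1/12)*7) + 12 = (-5/3 + 7/12) + 12 = -13/12 + 12 = 131/12 ≈ 10.917)
((9/19)*T)*(0 - 19) = ((9/19)*(131/12))*(0 - 19) = ((9*(1/19))*(131/12))*(-19) = ((9/19)*(131/12))*(-19) = (393/76)*(-19) = -393/4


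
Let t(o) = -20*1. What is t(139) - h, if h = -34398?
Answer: 34378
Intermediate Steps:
t(o) = -20
t(139) - h = -20 - 1*(-34398) = -20 + 34398 = 34378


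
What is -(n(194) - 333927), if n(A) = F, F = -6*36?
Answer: 334143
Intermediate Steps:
F = -216
n(A) = -216
-(n(194) - 333927) = -(-216 - 333927) = -1*(-334143) = 334143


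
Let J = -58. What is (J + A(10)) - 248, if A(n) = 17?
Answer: -289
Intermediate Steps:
(J + A(10)) - 248 = (-58 + 17) - 248 = -41 - 248 = -289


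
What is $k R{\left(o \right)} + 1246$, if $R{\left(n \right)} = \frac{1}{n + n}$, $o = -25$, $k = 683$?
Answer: $\frac{61617}{50} \approx 1232.3$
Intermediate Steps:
$R{\left(n \right)} = \frac{1}{2 n}$
$k R{\left(o \right)} + 1246 = 683 \frac{1}{2 \left(-25\right)} + 1246 = 683 \cdot \frac{1}{2} \left(- \frac{1}{25}\right) + 1246 = 683 \left(- \frac{1}{50}\right) + 1246 = - \frac{683}{50} + 1246 = \frac{61617}{50}$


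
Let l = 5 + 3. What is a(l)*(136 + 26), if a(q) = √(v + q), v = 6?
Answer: 162*√14 ≈ 606.15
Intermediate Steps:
l = 8
a(q) = √(6 + q)
a(l)*(136 + 26) = √(6 + 8)*(136 + 26) = √14*162 = 162*√14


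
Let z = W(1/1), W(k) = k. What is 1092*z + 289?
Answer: 1381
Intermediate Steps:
z = 1 (z = 1/1 = 1)
1092*z + 289 = 1092*1 + 289 = 1092 + 289 = 1381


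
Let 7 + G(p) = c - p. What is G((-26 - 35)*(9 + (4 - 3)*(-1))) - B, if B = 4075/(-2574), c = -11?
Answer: 1213855/2574 ≈ 471.58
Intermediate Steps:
G(p) = -18 - p (G(p) = -7 + (-11 - p) = -18 - p)
B = -4075/2574 (B = 4075*(-1/2574) = -4075/2574 ≈ -1.5831)
G((-26 - 35)*(9 + (4 - 3)*(-1))) - B = (-18 - (-26 - 35)*(9 + (4 - 3)*(-1))) - 1*(-4075/2574) = (-18 - (-61)*(9 + 1*(-1))) + 4075/2574 = (-18 - (-61)*(9 - 1)) + 4075/2574 = (-18 - (-61)*8) + 4075/2574 = (-18 - 1*(-488)) + 4075/2574 = (-18 + 488) + 4075/2574 = 470 + 4075/2574 = 1213855/2574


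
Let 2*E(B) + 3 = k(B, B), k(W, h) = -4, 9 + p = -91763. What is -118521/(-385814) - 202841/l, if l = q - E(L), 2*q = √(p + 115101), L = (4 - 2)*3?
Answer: 21122764133/172725960 - 202841*√23329/11640 ≈ -2539.4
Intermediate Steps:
p = -91772 (p = -9 - 91763 = -91772)
L = 6 (L = 2*3 = 6)
E(B) = -7/2 (E(B) = -3/2 + (½)*(-4) = -3/2 - 2 = -7/2)
q = √23329/2 (q = √(-91772 + 115101)/2 = √23329/2 ≈ 76.369)
l = 7/2 + √23329/2 (l = √23329/2 - 1*(-7/2) = √23329/2 + 7/2 = 7/2 + √23329/2 ≈ 79.869)
-118521/(-385814) - 202841/l = -118521/(-385814) - 202841/(7/2 + √23329/2) = -118521*(-1/385814) - 202841/(7/2 + √23329/2) = 9117/29678 - 202841/(7/2 + √23329/2)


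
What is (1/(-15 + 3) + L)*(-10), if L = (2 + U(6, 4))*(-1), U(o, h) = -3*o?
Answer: -955/6 ≈ -159.17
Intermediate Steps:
L = 16 (L = (2 - 3*6)*(-1) = (2 - 18)*(-1) = -16*(-1) = 16)
(1/(-15 + 3) + L)*(-10) = (1/(-15 + 3) + 16)*(-10) = (1/(-12) + 16)*(-10) = (-1/12 + 16)*(-10) = (191/12)*(-10) = -955/6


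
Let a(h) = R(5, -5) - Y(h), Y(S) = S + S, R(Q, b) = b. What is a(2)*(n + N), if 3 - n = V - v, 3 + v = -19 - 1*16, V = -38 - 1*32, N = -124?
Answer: 801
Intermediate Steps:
V = -70 (V = -38 - 32 = -70)
v = -38 (v = -3 + (-19 - 1*16) = -3 + (-19 - 16) = -3 - 35 = -38)
Y(S) = 2*S
a(h) = -5 - 2*h
n = 35 (n = 3 - (-70 - 1*(-38)) = 3 - (-70 + 38) = 3 - 1*(-32) = 3 + 32 = 35)
a(2)*(n + N) = (-5 - 2*2)*(35 - 124) = (-5 - 4)*(-89) = -9*(-89) = 801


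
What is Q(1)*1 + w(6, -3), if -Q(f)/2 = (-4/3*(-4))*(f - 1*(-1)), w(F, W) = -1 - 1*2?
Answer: -73/3 ≈ -24.333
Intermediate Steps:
w(F, W) = -3 (w(F, W) = -1 - 2 = -3)
Q(f) = -32/3 - 32*f/3 (Q(f) = -2*-4/3*(-4)*(f - 1*(-1)) = -2*-4*⅓*(-4)*(f + 1) = -2*(-4/3*(-4))*(1 + f) = -32*(1 + f)/3 = -2*(16/3 + 16*f/3) = -32/3 - 32*f/3)
Q(1)*1 + w(6, -3) = (-32/3 - 32/3*1)*1 - 3 = (-32/3 - 32/3)*1 - 3 = -64/3*1 - 3 = -64/3 - 3 = -73/3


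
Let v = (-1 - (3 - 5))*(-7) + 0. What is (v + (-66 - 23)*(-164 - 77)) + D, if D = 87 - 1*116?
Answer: 21413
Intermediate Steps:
D = -29 (D = 87 - 116 = -29)
v = -7 (v = (-1 - 1*(-2))*(-7) + 0 = (-1 + 2)*(-7) + 0 = 1*(-7) + 0 = -7 + 0 = -7)
(v + (-66 - 23)*(-164 - 77)) + D = (-7 + (-66 - 23)*(-164 - 77)) - 29 = (-7 - 89*(-241)) - 29 = (-7 + 21449) - 29 = 21442 - 29 = 21413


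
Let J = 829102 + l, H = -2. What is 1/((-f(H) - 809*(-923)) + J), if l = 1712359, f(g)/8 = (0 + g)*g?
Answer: 1/3288136 ≈ 3.0412e-7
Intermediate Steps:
f(g) = 8*g² (f(g) = 8*((0 + g)*g) = 8*(g*g) = 8*g²)
J = 2541461 (J = 829102 + 1712359 = 2541461)
1/((-f(H) - 809*(-923)) + J) = 1/((-8*(-2)² - 809*(-923)) + 2541461) = 1/((-8*4 + 746707) + 2541461) = 1/((-1*32 + 746707) + 2541461) = 1/((-32 + 746707) + 2541461) = 1/(746675 + 2541461) = 1/3288136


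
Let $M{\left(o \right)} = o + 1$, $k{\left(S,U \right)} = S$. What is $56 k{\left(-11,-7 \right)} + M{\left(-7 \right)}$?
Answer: $-622$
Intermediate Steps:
$M{\left(o \right)} = 1 + o$
$56 k{\left(-11,-7 \right)} + M{\left(-7 \right)} = 56 \left(-11\right) + \left(1 - 7\right) = -616 - 6 = -622$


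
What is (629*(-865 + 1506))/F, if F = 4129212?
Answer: 403189/4129212 ≈ 0.097643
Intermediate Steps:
(629*(-865 + 1506))/F = (629*(-865 + 1506))/4129212 = (629*641)*(1/4129212) = 403189*(1/4129212) = 403189/4129212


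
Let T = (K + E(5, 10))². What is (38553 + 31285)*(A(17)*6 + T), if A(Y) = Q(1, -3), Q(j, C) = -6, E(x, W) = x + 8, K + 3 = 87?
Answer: 654591574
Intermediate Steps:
K = 84 (K = -3 + 87 = 84)
E(x, W) = 8 + x
T = 9409 (T = (84 + (8 + 5))² = (84 + 13)² = 97² = 9409)
A(Y) = -6
(38553 + 31285)*(A(17)*6 + T) = (38553 + 31285)*(-6*6 + 9409) = 69838*(-36 + 9409) = 69838*9373 = 654591574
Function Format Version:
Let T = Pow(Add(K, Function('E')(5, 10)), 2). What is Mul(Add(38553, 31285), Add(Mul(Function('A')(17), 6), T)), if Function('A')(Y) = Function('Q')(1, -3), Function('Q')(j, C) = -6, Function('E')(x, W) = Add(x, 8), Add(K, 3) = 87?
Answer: 654591574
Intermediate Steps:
K = 84 (K = Add(-3, 87) = 84)
Function('E')(x, W) = Add(8, x)
T = 9409 (T = Pow(Add(84, Add(8, 5)), 2) = Pow(Add(84, 13), 2) = Pow(97, 2) = 9409)
Function('A')(Y) = -6
Mul(Add(38553, 31285), Add(Mul(Function('A')(17), 6), T)) = Mul(Add(38553, 31285), Add(Mul(-6, 6), 9409)) = Mul(69838, Add(-36, 9409)) = Mul(69838, 9373) = 654591574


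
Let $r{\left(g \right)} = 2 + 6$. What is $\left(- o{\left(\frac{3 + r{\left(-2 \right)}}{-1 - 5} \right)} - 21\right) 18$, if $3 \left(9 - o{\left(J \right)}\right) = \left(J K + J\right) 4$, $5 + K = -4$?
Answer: $-188$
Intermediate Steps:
$K = -9$ ($K = -5 - 4 = -9$)
$r{\left(g \right)} = 8$
$o{\left(J \right)} = 9 + \frac{32 J}{3}$ ($o{\left(J \right)} = 9 - \frac{\left(J \left(-9\right) + J\right) 4}{3} = 9 - \frac{\left(- 9 J + J\right) 4}{3} = 9 - \frac{- 8 J 4}{3} = 9 - \frac{\left(-32\right) J}{3} = 9 + \frac{32 J}{3}$)
$\left(- o{\left(\frac{3 + r{\left(-2 \right)}}{-1 - 5} \right)} - 21\right) 18 = \left(- (9 + \frac{32 \frac{3 + 8}{-1 - 5}}{3}) - 21\right) 18 = \left(- (9 + \frac{32 \frac{11}{-6}}{3}) - 21\right) 18 = \left(- (9 + \frac{32 \cdot 11 \left(- \frac{1}{6}\right)}{3}) - 21\right) 18 = \left(- (9 + \frac{32}{3} \left(- \frac{11}{6}\right)) - 21\right) 18 = \left(- (9 - \frac{176}{9}) - 21\right) 18 = \left(\left(-1\right) \left(- \frac{95}{9}\right) - 21\right) 18 = \left(\frac{95}{9} - 21\right) 18 = \left(- \frac{94}{9}\right) 18 = -188$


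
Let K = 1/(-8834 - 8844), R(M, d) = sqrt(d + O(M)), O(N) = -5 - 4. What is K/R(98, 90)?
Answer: -1/159102 ≈ -6.2853e-6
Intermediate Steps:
O(N) = -9
R(M, d) = sqrt(-9 + d) (R(M, d) = sqrt(d - 9) = sqrt(-9 + d))
K = -1/17678 (K = 1/(-17678) = -1/17678 ≈ -5.6567e-5)
K/R(98, 90) = -1/(17678*sqrt(-9 + 90)) = -1/(17678*(sqrt(81))) = -1/17678/9 = -1/17678*1/9 = -1/159102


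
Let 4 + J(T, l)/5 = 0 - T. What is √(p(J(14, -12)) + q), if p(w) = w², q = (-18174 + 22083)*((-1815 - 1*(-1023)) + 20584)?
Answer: 2*√19343757 ≈ 8796.3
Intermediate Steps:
J(T, l) = -20 - 5*T (J(T, l) = -20 + 5*(0 - T) = -20 + 5*(-T) = -20 - 5*T)
q = 77366928 (q = 3909*((-1815 + 1023) + 20584) = 3909*(-792 + 20584) = 3909*19792 = 77366928)
√(p(J(14, -12)) + q) = √((-20 - 5*14)² + 77366928) = √((-20 - 70)² + 77366928) = √((-90)² + 77366928) = √(8100 + 77366928) = √77375028 = 2*√19343757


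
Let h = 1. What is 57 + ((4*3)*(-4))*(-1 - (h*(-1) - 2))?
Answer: -39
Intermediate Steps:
57 + ((4*3)*(-4))*(-1 - (h*(-1) - 2)) = 57 + ((4*3)*(-4))*(-1 - (1*(-1) - 2)) = 57 + (12*(-4))*(-1 - (-1 - 2)) = 57 - 48*(-1 - 1*(-3)) = 57 - 48*(-1 + 3) = 57 - 48*2 = 57 - 96 = -39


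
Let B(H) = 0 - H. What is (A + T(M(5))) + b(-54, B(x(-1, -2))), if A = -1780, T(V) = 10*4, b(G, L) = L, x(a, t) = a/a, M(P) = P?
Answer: -1741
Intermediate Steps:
x(a, t) = 1
B(H) = -H
T(V) = 40
(A + T(M(5))) + b(-54, B(x(-1, -2))) = (-1780 + 40) - 1*1 = -1740 - 1 = -1741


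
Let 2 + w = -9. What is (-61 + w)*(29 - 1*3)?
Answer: -1872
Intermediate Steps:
w = -11 (w = -2 - 9 = -11)
(-61 + w)*(29 - 1*3) = (-61 - 11)*(29 - 1*3) = -72*(29 - 3) = -72*26 = -1872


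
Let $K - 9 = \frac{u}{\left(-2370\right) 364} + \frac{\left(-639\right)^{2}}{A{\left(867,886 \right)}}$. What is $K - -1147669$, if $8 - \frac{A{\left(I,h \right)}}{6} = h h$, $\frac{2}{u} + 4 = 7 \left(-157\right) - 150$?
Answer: $\frac{243457888447879852849}{212130847535880} \approx 1.1477 \cdot 10^{6}$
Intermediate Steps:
$u = - \frac{2}{1253}$ ($u = \frac{2}{-4 + \left(7 \left(-157\right) - 150\right)} = \frac{2}{-4 - 1249} = \frac{2}{-1253} = 2 \left(- \frac{1}{1253}\right) = - \frac{2}{1253} \approx -0.0015962$)
$A{\left(I,h \right)} = 48 - 6 h^{2}$ ($A{\left(I,h \right)} = 48 - 6 h h = 48 - 6 h^{2}$)
$K = \frac{1890787223989129}{212130847535880}$ ($K = 9 + \left(- \frac{2}{1253 \left(\left(-2370\right) 364\right)} + \frac{\left(-639\right)^{2}}{48 - 6 \cdot 886^{2}}\right) = 9 + \left(- \frac{2}{1253 \left(-862680\right)} + \frac{408321}{48 - 4709976}\right) = 9 + \left(\left(- \frac{2}{1253}\right) \left(- \frac{1}{862680}\right) + \frac{408321}{48 - 4709976}\right) = 9 + \left(\frac{1}{540469020} + \frac{408321}{-4709928}\right) = 9 + \left(\frac{1}{540469020} + 408321 \left(- \frac{1}{4709928}\right)\right) = 9 + \left(\frac{1}{540469020} - \frac{136107}{1569976}\right) = 9 - \frac{18390403833791}{212130847535880} = \frac{1890787223989129}{212130847535880} \approx 8.9133$)
$K - -1147669 = \frac{1890787223989129}{212130847535880} - -1147669 = \frac{1890787223989129}{212130847535880} + 1147669 = \frac{243457888447879852849}{212130847535880}$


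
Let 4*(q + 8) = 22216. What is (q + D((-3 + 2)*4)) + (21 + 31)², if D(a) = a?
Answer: 8246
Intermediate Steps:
q = 5546 (q = -8 + (¼)*22216 = -8 + 5554 = 5546)
(q + D((-3 + 2)*4)) + (21 + 31)² = (5546 + (-3 + 2)*4) + (21 + 31)² = (5546 - 1*4) + 52² = (5546 - 4) + 2704 = 5542 + 2704 = 8246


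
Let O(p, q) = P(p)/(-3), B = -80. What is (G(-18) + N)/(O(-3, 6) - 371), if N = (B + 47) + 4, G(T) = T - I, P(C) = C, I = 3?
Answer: 5/37 ≈ 0.13514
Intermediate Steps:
G(T) = -3 + T (G(T) = T - 1*3 = T - 3 = -3 + T)
N = -29 (N = (-80 + 47) + 4 = -33 + 4 = -29)
O(p, q) = -p/3 (O(p, q) = p/(-3) = p*(-⅓) = -p/3)
(G(-18) + N)/(O(-3, 6) - 371) = ((-3 - 18) - 29)/(-⅓*(-3) - 371) = (-21 - 29)/(1 - 371) = -50/(-370) = -50*(-1/370) = 5/37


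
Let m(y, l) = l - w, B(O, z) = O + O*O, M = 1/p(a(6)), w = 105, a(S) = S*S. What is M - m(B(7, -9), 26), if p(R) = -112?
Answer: 8847/112 ≈ 78.991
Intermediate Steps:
a(S) = S²
M = -1/112 (M = 1/(-112) = -1/112 ≈ -0.0089286)
B(O, z) = O + O²
m(y, l) = -105 + l (m(y, l) = l - 1*105 = l - 105 = -105 + l)
M - m(B(7, -9), 26) = -1/112 - (-105 + 26) = -1/112 - 1*(-79) = -1/112 + 79 = 8847/112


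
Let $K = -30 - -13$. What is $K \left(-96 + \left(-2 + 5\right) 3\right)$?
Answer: $1479$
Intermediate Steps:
$K = -17$ ($K = -30 + 13 = -17$)
$K \left(-96 + \left(-2 + 5\right) 3\right) = - 17 \left(-96 + \left(-2 + 5\right) 3\right) = - 17 \left(-96 + 3 \cdot 3\right) = - 17 \left(-96 + 9\right) = \left(-17\right) \left(-87\right) = 1479$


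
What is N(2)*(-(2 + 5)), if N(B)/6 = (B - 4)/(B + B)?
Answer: 21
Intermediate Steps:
N(B) = 3*(-4 + B)/B (N(B) = 6*((B - 4)/(B + B)) = 6*((-4 + B)/((2*B))) = 6*((-4 + B)*(1/(2*B))) = 6*((-4 + B)/(2*B)) = 3*(-4 + B)/B)
N(2)*(-(2 + 5)) = (3 - 12/2)*(-(2 + 5)) = (3 - 12*½)*(-1*7) = (3 - 6)*(-7) = -3*(-7) = 21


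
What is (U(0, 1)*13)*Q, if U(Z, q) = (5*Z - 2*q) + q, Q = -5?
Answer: 65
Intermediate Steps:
U(Z, q) = -q + 5*Z (U(Z, q) = (-2*q + 5*Z) + q = -q + 5*Z)
(U(0, 1)*13)*Q = ((-1*1 + 5*0)*13)*(-5) = ((-1 + 0)*13)*(-5) = -1*13*(-5) = -13*(-5) = 65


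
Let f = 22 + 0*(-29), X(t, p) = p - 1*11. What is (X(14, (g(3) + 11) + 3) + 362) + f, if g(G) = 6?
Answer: 393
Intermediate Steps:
X(t, p) = -11 + p (X(t, p) = p - 11 = -11 + p)
f = 22 (f = 22 + 0 = 22)
(X(14, (g(3) + 11) + 3) + 362) + f = ((-11 + ((6 + 11) + 3)) + 362) + 22 = ((-11 + (17 + 3)) + 362) + 22 = ((-11 + 20) + 362) + 22 = (9 + 362) + 22 = 371 + 22 = 393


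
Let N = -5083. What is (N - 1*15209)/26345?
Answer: -20292/26345 ≈ -0.77024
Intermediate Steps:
(N - 1*15209)/26345 = (-5083 - 1*15209)/26345 = (-5083 - 15209)*(1/26345) = -20292*1/26345 = -20292/26345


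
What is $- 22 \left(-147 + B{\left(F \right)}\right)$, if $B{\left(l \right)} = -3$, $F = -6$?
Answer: $3300$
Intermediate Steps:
$- 22 \left(-147 + B{\left(F \right)}\right) = - 22 \left(-147 - 3\right) = \left(-22\right) \left(-150\right) = 3300$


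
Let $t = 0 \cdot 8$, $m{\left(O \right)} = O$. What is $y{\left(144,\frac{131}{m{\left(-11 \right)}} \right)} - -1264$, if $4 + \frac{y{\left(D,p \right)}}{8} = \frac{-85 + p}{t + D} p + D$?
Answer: $\frac{2665999}{1089} \approx 2448.1$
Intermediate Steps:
$t = 0$
$y{\left(D,p \right)} = -32 + 8 D + \frac{8 p \left(-85 + p\right)}{D}$ ($y{\left(D,p \right)} = -32 + 8 \left(\frac{-85 + p}{0 + D} p + D\right) = -32 + 8 \left(\frac{-85 + p}{D} p + D\right) = -32 + 8 \left(\frac{p \left(-85 + p\right)}{D} + D\right) = -32 + 8 \left(D + \frac{p \left(-85 + p\right)}{D}\right) = -32 + \left(8 D + \frac{8 p \left(-85 + p\right)}{D}\right) = -32 + 8 D + \frac{8 p \left(-85 + p\right)}{D}$)
$y{\left(144,\frac{131}{m{\left(-11 \right)}} \right)} - -1264 = \left(-32 + 8 \cdot 144 - \frac{680 \frac{131}{-11}}{144} + \frac{8 \left(\frac{131}{-11}\right)^{2}}{144}\right) - -1264 = \left(-32 + 1152 - 680 \cdot 131 \left(- \frac{1}{11}\right) \frac{1}{144} + 8 \cdot \frac{1}{144} \left(131 \left(- \frac{1}{11}\right)\right)^{2}\right) + 1264 = \left(-32 + 1152 - \left(- \frac{89080}{11}\right) \frac{1}{144} + 8 \cdot \frac{1}{144} \left(- \frac{131}{11}\right)^{2}\right) + 1264 = \left(-32 + 1152 + \frac{11135}{198} + 8 \cdot \frac{1}{144} \cdot \frac{17161}{121}\right) + 1264 = \left(-32 + 1152 + \frac{11135}{198} + \frac{17161}{2178}\right) + 1264 = \frac{1289503}{1089} + 1264 = \frac{2665999}{1089}$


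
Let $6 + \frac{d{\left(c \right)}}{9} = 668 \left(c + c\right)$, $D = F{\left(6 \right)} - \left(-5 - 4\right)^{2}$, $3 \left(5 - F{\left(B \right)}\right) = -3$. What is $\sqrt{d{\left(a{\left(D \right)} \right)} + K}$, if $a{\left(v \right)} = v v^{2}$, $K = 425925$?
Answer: $3 i \sqrt{563577681} \approx 71219.0 i$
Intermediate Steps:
$F{\left(B \right)} = 6$ ($F{\left(B \right)} = 5 - -1 = 5 + 1 = 6$)
$D = -75$ ($D = 6 - \left(-5 - 4\right)^{2} = 6 - \left(-9\right)^{2} = 6 - 81 = -75$)
$a{\left(v \right)} = v^{3}$
$d{\left(c \right)} = -54 + 12024 c$ ($d{\left(c \right)} = -54 + 9 \cdot 668 \left(c + c\right) = -54 + 9 \cdot 668 \cdot 2 c = -54 + 9 \cdot 1336 c = -54 + 12024 c$)
$\sqrt{d{\left(a{\left(D \right)} \right)} + K} = \sqrt{\left(-54 + 12024 \left(-75\right)^{3}\right) + 425925} = \sqrt{\left(-54 + 12024 \left(-421875\right)\right) + 425925} = \sqrt{\left(-54 - 5072625000\right) + 425925} = \sqrt{-5072625054 + 425925} = \sqrt{-5072199129} = 3 i \sqrt{563577681}$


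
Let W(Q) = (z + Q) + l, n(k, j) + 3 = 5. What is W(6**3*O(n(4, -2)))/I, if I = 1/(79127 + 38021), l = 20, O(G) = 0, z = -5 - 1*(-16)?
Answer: 3631588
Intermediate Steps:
n(k, j) = 2 (n(k, j) = -3 + 5 = 2)
z = 11 (z = -5 + 16 = 11)
I = 1/117148 ≈ 8.5362e-6
W(Q) = 31 + Q (W(Q) = (11 + Q) + 20 = 31 + Q)
W(6**3*O(n(4, -2)))/I = (31 + 6**3*0)/(1/117148) = (31 + 216*0)*117148 = (31 + 0)*117148 = 31*117148 = 3631588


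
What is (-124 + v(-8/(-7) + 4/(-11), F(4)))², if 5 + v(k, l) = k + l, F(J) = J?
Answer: 91489225/5929 ≈ 15431.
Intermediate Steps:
v(k, l) = -5 + k + l (v(k, l) = -5 + (k + l) = -5 + k + l)
(-124 + v(-8/(-7) + 4/(-11), F(4)))² = (-124 + (-5 + (-8/(-7) + 4/(-11)) + 4))² = (-124 + (-5 + (-8*(-⅐) + 4*(-1/11)) + 4))² = (-124 + (-5 + (8/7 - 4/11) + 4))² = (-124 + (-5 + 60/77 + 4))² = (-124 - 17/77)² = (-9565/77)² = 91489225/5929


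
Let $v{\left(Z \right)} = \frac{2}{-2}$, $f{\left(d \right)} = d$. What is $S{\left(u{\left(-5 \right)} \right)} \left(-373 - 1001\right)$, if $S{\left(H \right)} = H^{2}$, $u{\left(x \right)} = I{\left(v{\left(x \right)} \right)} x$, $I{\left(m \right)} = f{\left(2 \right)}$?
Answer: $-137400$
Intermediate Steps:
$v{\left(Z \right)} = -1$ ($v{\left(Z \right)} = 2 \left(- \frac{1}{2}\right) = -1$)
$I{\left(m \right)} = 2$
$u{\left(x \right)} = 2 x$
$S{\left(u{\left(-5 \right)} \right)} \left(-373 - 1001\right) = \left(2 \left(-5\right)\right)^{2} \left(-373 - 1001\right) = \left(-10\right)^{2} \left(-1374\right) = 100 \left(-1374\right) = -137400$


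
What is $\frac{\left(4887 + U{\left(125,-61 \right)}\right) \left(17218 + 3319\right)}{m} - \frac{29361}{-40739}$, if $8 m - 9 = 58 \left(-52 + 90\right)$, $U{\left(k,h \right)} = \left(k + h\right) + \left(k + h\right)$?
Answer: $\frac{33566737517053}{90155407} \approx 3.7232 \cdot 10^{5}$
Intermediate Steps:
$U{\left(k,h \right)} = 2 h + 2 k$ ($U{\left(k,h \right)} = \left(h + k\right) + \left(h + k\right) = 2 h + 2 k$)
$m = \frac{2213}{8}$ ($m = \frac{9}{8} + \frac{58 \left(-52 + 90\right)}{8} = \frac{9}{8} + \frac{58 \cdot 38}{8} = \frac{9}{8} + \frac{1}{8} \cdot 2204 = \frac{9}{8} + \frac{551}{2} = \frac{2213}{8} \approx 276.63$)
$\frac{\left(4887 + U{\left(125,-61 \right)}\right) \left(17218 + 3319\right)}{m} - \frac{29361}{-40739} = \frac{\left(4887 + \left(2 \left(-61\right) + 2 \cdot 125\right)\right) \left(17218 + 3319\right)}{\frac{2213}{8}} - \frac{29361}{-40739} = \left(4887 + \left(-122 + 250\right)\right) 20537 \cdot \frac{8}{2213} - - \frac{29361}{40739} = \left(4887 + 128\right) 20537 \cdot \frac{8}{2213} + \frac{29361}{40739} = 5015 \cdot 20537 \cdot \frac{8}{2213} + \frac{29361}{40739} = 102993055 \cdot \frac{8}{2213} + \frac{29361}{40739} = \frac{823944440}{2213} + \frac{29361}{40739} = \frac{33566737517053}{90155407}$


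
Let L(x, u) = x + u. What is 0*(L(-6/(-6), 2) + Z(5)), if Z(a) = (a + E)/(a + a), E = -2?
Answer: 0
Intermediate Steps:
L(x, u) = u + x
Z(a) = (-2 + a)/(2*a) (Z(a) = (a - 2)/(a + a) = (-2 + a)/((2*a)) = (-2 + a)*(1/(2*a)) = (-2 + a)/(2*a))
0*(L(-6/(-6), 2) + Z(5)) = 0*((2 - 6/(-6)) + (1/2)*(-2 + 5)/5) = 0*((2 - 6*(-1/6)) + (1/2)*(1/5)*3) = 0*((2 + 1) + 3/10) = 0*(3 + 3/10) = 0*(33/10) = 0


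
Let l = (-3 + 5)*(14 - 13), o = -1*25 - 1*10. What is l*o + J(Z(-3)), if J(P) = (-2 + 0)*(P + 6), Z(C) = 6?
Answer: -94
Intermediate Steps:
J(P) = -12 - 2*P (J(P) = -2*(6 + P) = -12 - 2*P)
o = -35 (o = -25 - 10 = -35)
l = 2 (l = 2*1 = 2)
l*o + J(Z(-3)) = 2*(-35) + (-12 - 2*6) = -70 + (-12 - 12) = -70 - 24 = -94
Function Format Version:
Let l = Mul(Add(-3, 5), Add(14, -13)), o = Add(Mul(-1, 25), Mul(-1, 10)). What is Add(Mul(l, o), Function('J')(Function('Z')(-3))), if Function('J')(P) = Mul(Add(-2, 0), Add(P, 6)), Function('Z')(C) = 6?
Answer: -94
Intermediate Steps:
Function('J')(P) = Add(-12, Mul(-2, P)) (Function('J')(P) = Mul(-2, Add(6, P)) = Add(-12, Mul(-2, P)))
o = -35 (o = Add(-25, -10) = -35)
l = 2 (l = Mul(2, 1) = 2)
Add(Mul(l, o), Function('J')(Function('Z')(-3))) = Add(Mul(2, -35), Add(-12, Mul(-2, 6))) = Add(-70, Add(-12, -12)) = Add(-70, -24) = -94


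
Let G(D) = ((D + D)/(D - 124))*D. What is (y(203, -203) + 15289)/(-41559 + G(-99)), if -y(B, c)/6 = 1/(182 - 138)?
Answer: -75007165/204319698 ≈ -0.36711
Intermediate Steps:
y(B, c) = -3/22 (y(B, c) = -6/(182 - 138) = -6/44 = -6*1/44 = -3/22)
G(D) = 2*D²/(-124 + D) (G(D) = ((2*D)/(-124 + D))*D = (2*D/(-124 + D))*D = 2*D²/(-124 + D))
(y(203, -203) + 15289)/(-41559 + G(-99)) = (-3/22 + 15289)/(-41559 + 2*(-99)²/(-124 - 99)) = 336355/(22*(-41559 + 2*9801/(-223))) = 336355/(22*(-41559 + 2*9801*(-1/223))) = 336355/(22*(-41559 - 19602/223)) = 336355/(22*(-9287259/223)) = (336355/22)*(-223/9287259) = -75007165/204319698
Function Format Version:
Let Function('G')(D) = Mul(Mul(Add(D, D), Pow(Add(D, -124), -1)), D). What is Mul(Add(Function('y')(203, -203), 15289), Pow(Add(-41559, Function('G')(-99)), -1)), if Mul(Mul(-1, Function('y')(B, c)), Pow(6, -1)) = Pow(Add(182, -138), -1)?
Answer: Rational(-75007165, 204319698) ≈ -0.36711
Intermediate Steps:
Function('y')(B, c) = Rational(-3, 22) (Function('y')(B, c) = Mul(-6, Pow(Add(182, -138), -1)) = Mul(-6, Pow(44, -1)) = Mul(-6, Rational(1, 44)) = Rational(-3, 22))
Function('G')(D) = Mul(2, Pow(D, 2), Pow(Add(-124, D), -1)) (Function('G')(D) = Mul(Mul(Mul(2, D), Pow(Add(-124, D), -1)), D) = Mul(Mul(2, D, Pow(Add(-124, D), -1)), D) = Mul(2, Pow(D, 2), Pow(Add(-124, D), -1)))
Mul(Add(Function('y')(203, -203), 15289), Pow(Add(-41559, Function('G')(-99)), -1)) = Mul(Add(Rational(-3, 22), 15289), Pow(Add(-41559, Mul(2, Pow(-99, 2), Pow(Add(-124, -99), -1))), -1)) = Mul(Rational(336355, 22), Pow(Add(-41559, Mul(2, 9801, Pow(-223, -1))), -1)) = Mul(Rational(336355, 22), Pow(Add(-41559, Mul(2, 9801, Rational(-1, 223))), -1)) = Mul(Rational(336355, 22), Pow(Add(-41559, Rational(-19602, 223)), -1)) = Mul(Rational(336355, 22), Pow(Rational(-9287259, 223), -1)) = Mul(Rational(336355, 22), Rational(-223, 9287259)) = Rational(-75007165, 204319698)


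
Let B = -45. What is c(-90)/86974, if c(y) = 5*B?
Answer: -225/86974 ≈ -0.0025870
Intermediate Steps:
c(y) = -225 (c(y) = 5*(-45) = -225)
c(-90)/86974 = -225/86974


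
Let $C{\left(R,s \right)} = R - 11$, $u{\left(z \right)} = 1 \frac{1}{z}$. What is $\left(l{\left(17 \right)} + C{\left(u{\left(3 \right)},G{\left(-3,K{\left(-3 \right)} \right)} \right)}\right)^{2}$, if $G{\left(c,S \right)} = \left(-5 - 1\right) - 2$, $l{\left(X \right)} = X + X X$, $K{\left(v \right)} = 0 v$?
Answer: $\frac{784996}{9} \approx 87222.0$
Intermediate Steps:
$K{\left(v \right)} = 0$
$l{\left(X \right)} = X + X^{2}$
$G{\left(c,S \right)} = -8$ ($G{\left(c,S \right)} = -6 - 2 = -8$)
$u{\left(z \right)} = \frac{1}{z}$
$C{\left(R,s \right)} = -11 + R$ ($C{\left(R,s \right)} = R - 11 = -11 + R$)
$\left(l{\left(17 \right)} + C{\left(u{\left(3 \right)},G{\left(-3,K{\left(-3 \right)} \right)} \right)}\right)^{2} = \left(17 \left(1 + 17\right) - \left(11 - \frac{1}{3}\right)\right)^{2} = \left(17 \cdot 18 + \left(-11 + \frac{1}{3}\right)\right)^{2} = \left(306 - \frac{32}{3}\right)^{2} = \left(\frac{886}{3}\right)^{2} = \frac{784996}{9}$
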